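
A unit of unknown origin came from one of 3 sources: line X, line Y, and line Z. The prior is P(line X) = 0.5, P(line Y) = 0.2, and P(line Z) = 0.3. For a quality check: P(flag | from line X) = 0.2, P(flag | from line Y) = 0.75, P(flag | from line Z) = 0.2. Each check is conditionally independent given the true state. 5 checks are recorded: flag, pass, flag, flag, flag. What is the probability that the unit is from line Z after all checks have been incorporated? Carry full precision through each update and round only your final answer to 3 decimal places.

After 'flag': normaliser = 0.2·0.5000 + 0.75·0.2000 + 0.2·0.3000; P(line X) ≈ 0.3226, P(line Y) ≈ 0.4839, P(line Z) ≈ 0.1935
After 'pass': normaliser = 0.8·0.3226 + 0.25·0.4839 + 0.8·0.1935; P(line X) ≈ 0.4834, P(line Y) ≈ 0.2266, P(line Z) ≈ 0.2900
After 'flag': normaliser = 0.2·0.4834 + 0.75·0.2266 + 0.2·0.2900; P(line X) ≈ 0.2978, P(line Y) ≈ 0.5235, P(line Z) ≈ 0.1787
After 'flag': normaliser = 0.2·0.2978 + 0.75·0.5235 + 0.2·0.1787; P(line X) ≈ 0.1221, P(line Y) ≈ 0.8047, P(line Z) ≈ 0.0732
After 'flag': normaliser = 0.2·0.1221 + 0.75·0.8047 + 0.2·0.0732; P(line X) ≈ 0.0380, P(line Y) ≈ 0.9392, P(line Z) ≈ 0.0228

0.023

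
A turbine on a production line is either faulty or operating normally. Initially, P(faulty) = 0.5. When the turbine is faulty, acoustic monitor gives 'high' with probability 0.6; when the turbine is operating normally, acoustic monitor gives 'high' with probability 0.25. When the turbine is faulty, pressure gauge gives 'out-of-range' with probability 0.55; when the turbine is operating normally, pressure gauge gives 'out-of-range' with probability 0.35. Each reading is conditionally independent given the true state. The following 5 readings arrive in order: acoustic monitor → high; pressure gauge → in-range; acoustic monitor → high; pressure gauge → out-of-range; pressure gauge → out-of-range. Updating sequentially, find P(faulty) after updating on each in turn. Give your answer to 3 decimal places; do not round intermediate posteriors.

0.908

After acoustic monitor='high': P(faulty) = 0.6·0.5000 / (0.6·0.5000 + 0.25·0.5000) ≈ 0.7059
After pressure gauge='in-range': P(faulty) = 0.45·0.7059 / (0.45·0.7059 + 0.65·0.2941) ≈ 0.6243
After acoustic monitor='high': P(faulty) = 0.6·0.6243 / (0.6·0.6243 + 0.25·0.3757) ≈ 0.7995
After pressure gauge='out-of-range': P(faulty) = 0.55·0.7995 / (0.55·0.7995 + 0.35·0.2005) ≈ 0.8624
After pressure gauge='out-of-range': P(faulty) = 0.55·0.8624 / (0.55·0.8624 + 0.35·0.1376) ≈ 0.9078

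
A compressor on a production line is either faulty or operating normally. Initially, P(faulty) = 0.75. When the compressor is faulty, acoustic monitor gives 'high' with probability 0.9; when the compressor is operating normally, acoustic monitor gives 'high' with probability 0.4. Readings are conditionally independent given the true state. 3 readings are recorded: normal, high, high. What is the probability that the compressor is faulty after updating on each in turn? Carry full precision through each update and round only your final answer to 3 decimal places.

Apply Bayes' rule sequentially, carrying P(faulty) forward.
After 'normal': P(faulty) = 0.1·0.7500 / (0.1·0.7500 + 0.6·0.2500) ≈ 0.3333
After 'high': P(faulty) = 0.9·0.3333 / (0.9·0.3333 + 0.4·0.6667) ≈ 0.5294
After 'high': P(faulty) = 0.9·0.5294 / (0.9·0.5294 + 0.4·0.4706) ≈ 0.7168

0.717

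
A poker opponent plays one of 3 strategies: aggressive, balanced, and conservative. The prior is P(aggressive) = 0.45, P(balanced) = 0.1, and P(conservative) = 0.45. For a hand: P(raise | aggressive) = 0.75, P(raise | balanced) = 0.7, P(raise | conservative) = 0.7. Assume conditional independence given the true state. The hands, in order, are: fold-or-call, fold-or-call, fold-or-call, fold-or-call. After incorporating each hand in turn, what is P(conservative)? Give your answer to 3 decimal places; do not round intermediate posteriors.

0.587

Each posterior becomes the prior for the next update.
After 'fold-or-call': normaliser = 0.25·0.4500 + 0.3·0.1000 + 0.3·0.4500; P(aggressive) ≈ 0.4054, P(balanced) ≈ 0.1081, P(conservative) ≈ 0.4865
After 'fold-or-call': normaliser = 0.25·0.4054 + 0.3·0.1081 + 0.3·0.4865; P(aggressive) ≈ 0.3623, P(balanced) ≈ 0.1159, P(conservative) ≈ 0.5217
After 'fold-or-call': normaliser = 0.25·0.3623 + 0.3·0.1159 + 0.3·0.5217; P(aggressive) ≈ 0.3213, P(balanced) ≈ 0.1234, P(conservative) ≈ 0.5553
After 'fold-or-call': normaliser = 0.25·0.3213 + 0.3·0.1234 + 0.3·0.5553; P(aggressive) ≈ 0.2829, P(balanced) ≈ 0.1304, P(conservative) ≈ 0.5867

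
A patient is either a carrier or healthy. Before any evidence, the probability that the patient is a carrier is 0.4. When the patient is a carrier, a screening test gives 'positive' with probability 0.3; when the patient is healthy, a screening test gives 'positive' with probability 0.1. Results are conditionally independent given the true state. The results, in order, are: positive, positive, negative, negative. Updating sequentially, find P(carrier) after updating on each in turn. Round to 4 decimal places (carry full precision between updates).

0.7840

After 'positive': P(carrier) = 0.3·0.4000 / (0.3·0.4000 + 0.1·0.6000) ≈ 0.6667
After 'positive': P(carrier) = 0.3·0.6667 / (0.3·0.6667 + 0.1·0.3333) ≈ 0.8571
After 'negative': P(carrier) = 0.7·0.8571 / (0.7·0.8571 + 0.9·0.1429) ≈ 0.8235
After 'negative': P(carrier) = 0.7·0.8235 / (0.7·0.8235 + 0.9·0.1765) ≈ 0.7840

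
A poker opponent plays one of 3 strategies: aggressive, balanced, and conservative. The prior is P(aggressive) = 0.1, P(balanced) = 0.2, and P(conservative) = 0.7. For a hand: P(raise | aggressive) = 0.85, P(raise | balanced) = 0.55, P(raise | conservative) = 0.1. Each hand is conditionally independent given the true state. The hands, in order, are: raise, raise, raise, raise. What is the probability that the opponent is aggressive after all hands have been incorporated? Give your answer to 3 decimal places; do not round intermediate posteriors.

After 'raise': normaliser = 0.85·0.1000 + 0.55·0.2000 + 0.1·0.7000; P(aggressive) ≈ 0.3208, P(balanced) ≈ 0.4151, P(conservative) ≈ 0.2642
After 'raise': normaliser = 0.85·0.3208 + 0.55·0.4151 + 0.1·0.2642; P(aggressive) ≈ 0.5170, P(balanced) ≈ 0.4329, P(conservative) ≈ 0.0501
After 'raise': normaliser = 0.85·0.5170 + 0.55·0.4329 + 0.1·0.0501; P(aggressive) ≈ 0.6438, P(balanced) ≈ 0.3488, P(conservative) ≈ 0.0073
After 'raise': normaliser = 0.85·0.6438 + 0.55·0.3488 + 0.1·0.0073; P(aggressive) ≈ 0.7397, P(balanced) ≈ 0.2593, P(conservative) ≈ 0.0010

0.740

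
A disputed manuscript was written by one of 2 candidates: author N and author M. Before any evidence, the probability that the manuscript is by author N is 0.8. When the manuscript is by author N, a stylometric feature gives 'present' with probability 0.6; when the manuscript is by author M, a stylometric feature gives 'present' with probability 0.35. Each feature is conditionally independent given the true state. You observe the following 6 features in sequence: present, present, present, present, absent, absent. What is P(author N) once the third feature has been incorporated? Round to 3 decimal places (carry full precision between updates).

0.953

After 'present': P(author N) = 0.6·0.8000 / (0.6·0.8000 + 0.35·0.2000) ≈ 0.8727
After 'present': P(author N) = 0.6·0.8727 / (0.6·0.8727 + 0.35·0.1273) ≈ 0.9216
After 'present': P(author N) = 0.6·0.9216 / (0.6·0.9216 + 0.35·0.0784) ≈ 0.9527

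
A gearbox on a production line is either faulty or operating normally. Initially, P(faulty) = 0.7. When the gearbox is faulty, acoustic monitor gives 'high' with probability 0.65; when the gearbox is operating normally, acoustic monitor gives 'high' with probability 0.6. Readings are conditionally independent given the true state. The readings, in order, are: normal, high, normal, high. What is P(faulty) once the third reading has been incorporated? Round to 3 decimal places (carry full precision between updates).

After 'normal': P(faulty) = 0.35·0.7000 / (0.35·0.7000 + 0.4·0.3000) ≈ 0.6712
After 'high': P(faulty) = 0.65·0.6712 / (0.65·0.6712 + 0.6·0.3288) ≈ 0.6886
After 'normal': P(faulty) = 0.35·0.6886 / (0.35·0.6886 + 0.4·0.3114) ≈ 0.6593

0.659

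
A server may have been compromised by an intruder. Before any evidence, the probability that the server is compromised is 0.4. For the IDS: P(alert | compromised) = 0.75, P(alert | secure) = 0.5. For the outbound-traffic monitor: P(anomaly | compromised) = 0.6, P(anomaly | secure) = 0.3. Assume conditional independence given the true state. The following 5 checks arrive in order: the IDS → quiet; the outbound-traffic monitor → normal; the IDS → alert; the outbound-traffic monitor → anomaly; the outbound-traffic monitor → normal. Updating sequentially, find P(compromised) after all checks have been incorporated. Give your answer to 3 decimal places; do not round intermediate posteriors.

After the IDS='quiet': P(compromised) = 0.25·0.4000 / (0.25·0.4000 + 0.5·0.6000) ≈ 0.2500
After the outbound-traffic monitor='normal': P(compromised) = 0.4·0.2500 / (0.4·0.2500 + 0.7·0.7500) ≈ 0.1600
After the IDS='alert': P(compromised) = 0.75·0.1600 / (0.75·0.1600 + 0.5·0.8400) ≈ 0.2222
After the outbound-traffic monitor='anomaly': P(compromised) = 0.6·0.2222 / (0.6·0.2222 + 0.3·0.7778) ≈ 0.3636
After the outbound-traffic monitor='normal': P(compromised) = 0.4·0.3636 / (0.4·0.3636 + 0.7·0.6364) ≈ 0.2462

0.246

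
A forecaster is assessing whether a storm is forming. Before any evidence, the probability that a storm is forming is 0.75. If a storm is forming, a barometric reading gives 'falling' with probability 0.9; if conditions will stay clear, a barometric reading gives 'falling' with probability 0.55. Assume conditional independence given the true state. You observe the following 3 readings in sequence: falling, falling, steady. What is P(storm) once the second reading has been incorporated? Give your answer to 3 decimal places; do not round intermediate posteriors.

Apply Bayes' rule sequentially, carrying P(storm) forward.
After 'falling': P(storm) = 0.9·0.7500 / (0.9·0.7500 + 0.55·0.2500) ≈ 0.8308
After 'falling': P(storm) = 0.9·0.8308 / (0.9·0.8308 + 0.55·0.1692) ≈ 0.8893

0.889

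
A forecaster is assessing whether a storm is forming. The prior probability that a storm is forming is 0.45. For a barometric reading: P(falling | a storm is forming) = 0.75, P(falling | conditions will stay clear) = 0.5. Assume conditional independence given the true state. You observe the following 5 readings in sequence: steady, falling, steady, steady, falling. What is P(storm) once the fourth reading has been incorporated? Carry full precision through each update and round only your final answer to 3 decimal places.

0.133

After 'steady': P(storm) = 0.25·0.4500 / (0.25·0.4500 + 0.5·0.5500) ≈ 0.2903
After 'falling': P(storm) = 0.75·0.2903 / (0.75·0.2903 + 0.5·0.7097) ≈ 0.3803
After 'steady': P(storm) = 0.25·0.3803 / (0.25·0.3803 + 0.5·0.6197) ≈ 0.2348
After 'steady': P(storm) = 0.25·0.2348 / (0.25·0.2348 + 0.5·0.7652) ≈ 0.1330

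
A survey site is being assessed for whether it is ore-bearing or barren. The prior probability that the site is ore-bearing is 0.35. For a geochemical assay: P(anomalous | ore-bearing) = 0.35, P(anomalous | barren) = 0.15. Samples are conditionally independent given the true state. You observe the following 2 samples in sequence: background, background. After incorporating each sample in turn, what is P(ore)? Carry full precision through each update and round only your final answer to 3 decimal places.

After 'background': P(ore) = 0.65·0.3500 / (0.65·0.3500 + 0.85·0.6500) ≈ 0.2917
After 'background': P(ore) = 0.65·0.2917 / (0.65·0.2917 + 0.85·0.7083) ≈ 0.2395

0.239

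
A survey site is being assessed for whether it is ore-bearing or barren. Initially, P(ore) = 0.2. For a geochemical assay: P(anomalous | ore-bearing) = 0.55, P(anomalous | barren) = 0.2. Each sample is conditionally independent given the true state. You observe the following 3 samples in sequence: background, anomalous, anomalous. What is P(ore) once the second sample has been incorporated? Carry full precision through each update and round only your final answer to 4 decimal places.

Each posterior becomes the prior for the next update.
After 'background': P(ore) = 0.45·0.2000 / (0.45·0.2000 + 0.8·0.8000) ≈ 0.1233
After 'anomalous': P(ore) = 0.55·0.1233 / (0.55·0.1233 + 0.2·0.8767) ≈ 0.2789

0.2789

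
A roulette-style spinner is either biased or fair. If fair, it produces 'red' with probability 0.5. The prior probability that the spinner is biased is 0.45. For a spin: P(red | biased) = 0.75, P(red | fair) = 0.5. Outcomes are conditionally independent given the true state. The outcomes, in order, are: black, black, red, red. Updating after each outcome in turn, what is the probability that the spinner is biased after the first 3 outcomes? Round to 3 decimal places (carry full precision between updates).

After 'black': P(biased) = 0.25·0.4500 / (0.25·0.4500 + 0.5·0.5500) ≈ 0.2903
After 'black': P(biased) = 0.25·0.2903 / (0.25·0.2903 + 0.5·0.7097) ≈ 0.1698
After 'red': P(biased) = 0.75·0.1698 / (0.75·0.1698 + 0.5·0.8302) ≈ 0.2348

0.235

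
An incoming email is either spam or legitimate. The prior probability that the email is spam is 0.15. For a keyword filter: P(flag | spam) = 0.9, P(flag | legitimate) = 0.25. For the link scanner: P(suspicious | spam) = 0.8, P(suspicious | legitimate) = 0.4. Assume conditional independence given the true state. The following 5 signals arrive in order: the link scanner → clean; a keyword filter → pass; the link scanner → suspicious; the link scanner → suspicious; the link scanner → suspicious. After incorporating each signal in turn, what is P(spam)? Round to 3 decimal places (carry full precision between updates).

0.059

After the link scanner='clean': P(spam) = 0.2·0.1500 / (0.2·0.1500 + 0.6·0.8500) ≈ 0.0556
After a keyword filter='pass': P(spam) = 0.1·0.0556 / (0.1·0.0556 + 0.75·0.9444) ≈ 0.0078
After the link scanner='suspicious': P(spam) = 0.8·0.0078 / (0.8·0.0078 + 0.4·0.9922) ≈ 0.0154
After the link scanner='suspicious': P(spam) = 0.8·0.0154 / (0.8·0.0154 + 0.4·0.9846) ≈ 0.0304
After the link scanner='suspicious': P(spam) = 0.8·0.0304 / (0.8·0.0304 + 0.4·0.9696) ≈ 0.0590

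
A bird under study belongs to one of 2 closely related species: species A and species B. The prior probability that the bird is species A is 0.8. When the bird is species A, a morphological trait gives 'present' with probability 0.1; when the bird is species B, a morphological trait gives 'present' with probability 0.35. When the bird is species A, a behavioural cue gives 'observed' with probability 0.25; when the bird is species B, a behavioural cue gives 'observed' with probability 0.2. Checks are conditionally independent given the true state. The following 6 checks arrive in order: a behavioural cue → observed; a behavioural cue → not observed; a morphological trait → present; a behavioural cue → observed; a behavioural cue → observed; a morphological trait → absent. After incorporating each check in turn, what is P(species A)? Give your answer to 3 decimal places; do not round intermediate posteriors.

0.743

After a behavioural cue='observed': P(species A) = 0.25·0.8000 / (0.25·0.8000 + 0.2·0.2000) ≈ 0.8333
After a behavioural cue='not observed': P(species A) = 0.75·0.8333 / (0.75·0.8333 + 0.8·0.1667) ≈ 0.8242
After a morphological trait='present': P(species A) = 0.1·0.8242 / (0.1·0.8242 + 0.35·0.1758) ≈ 0.5725
After a behavioural cue='observed': P(species A) = 0.25·0.5725 / (0.25·0.5725 + 0.2·0.4275) ≈ 0.6260
After a behavioural cue='observed': P(species A) = 0.25·0.6260 / (0.25·0.6260 + 0.2·0.3740) ≈ 0.6767
After a morphological trait='absent': P(species A) = 0.9·0.6767 / (0.9·0.6767 + 0.65·0.3233) ≈ 0.7434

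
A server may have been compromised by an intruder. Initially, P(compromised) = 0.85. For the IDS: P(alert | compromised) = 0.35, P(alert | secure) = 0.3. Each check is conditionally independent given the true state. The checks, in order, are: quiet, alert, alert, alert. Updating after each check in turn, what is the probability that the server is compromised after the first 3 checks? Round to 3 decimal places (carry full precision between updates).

After 'quiet': P(compromised) = 0.65·0.8500 / (0.65·0.8500 + 0.7·0.1500) ≈ 0.8403
After 'alert': P(compromised) = 0.35·0.8403 / (0.35·0.8403 + 0.3·0.1597) ≈ 0.8599
After 'alert': P(compromised) = 0.35·0.8599 / (0.35·0.8599 + 0.3·0.1401) ≈ 0.8775

0.877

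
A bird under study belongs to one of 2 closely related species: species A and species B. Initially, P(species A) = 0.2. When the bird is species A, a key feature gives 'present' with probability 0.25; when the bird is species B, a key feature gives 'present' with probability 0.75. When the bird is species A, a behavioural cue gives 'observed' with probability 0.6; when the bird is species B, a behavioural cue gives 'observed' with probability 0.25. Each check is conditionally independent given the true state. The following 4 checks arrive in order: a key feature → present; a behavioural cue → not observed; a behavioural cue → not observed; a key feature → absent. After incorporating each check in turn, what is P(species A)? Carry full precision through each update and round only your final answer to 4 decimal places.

0.0664

Apply Bayes' rule sequentially, carrying P(species A) forward.
After a key feature='present': P(species A) = 0.25·0.2000 / (0.25·0.2000 + 0.75·0.8000) ≈ 0.0769
After a behavioural cue='not observed': P(species A) = 0.4·0.0769 / (0.4·0.0769 + 0.75·0.9231) ≈ 0.0426
After a behavioural cue='not observed': P(species A) = 0.4·0.0426 / (0.4·0.0426 + 0.75·0.9574) ≈ 0.0232
After a key feature='absent': P(species A) = 0.75·0.0232 / (0.75·0.0232 + 0.25·0.9768) ≈ 0.0664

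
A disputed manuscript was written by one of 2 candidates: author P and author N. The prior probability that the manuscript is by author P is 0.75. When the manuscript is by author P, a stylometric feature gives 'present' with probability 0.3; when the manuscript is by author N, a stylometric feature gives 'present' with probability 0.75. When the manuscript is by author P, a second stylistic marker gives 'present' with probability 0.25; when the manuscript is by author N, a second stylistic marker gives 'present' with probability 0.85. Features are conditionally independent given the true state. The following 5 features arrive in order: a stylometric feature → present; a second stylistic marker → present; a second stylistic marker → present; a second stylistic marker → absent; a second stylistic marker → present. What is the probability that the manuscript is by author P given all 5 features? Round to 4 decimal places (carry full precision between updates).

0.1324

After a stylometric feature='present': P(author P) = 0.3·0.7500 / (0.3·0.7500 + 0.75·0.2500) ≈ 0.5455
After a second stylistic marker='present': P(author P) = 0.25·0.5455 / (0.25·0.5455 + 0.85·0.4545) ≈ 0.2609
After a second stylistic marker='present': P(author P) = 0.25·0.2609 / (0.25·0.2609 + 0.85·0.7391) ≈ 0.0940
After a second stylistic marker='absent': P(author P) = 0.75·0.0940 / (0.75·0.0940 + 0.15·0.9060) ≈ 0.3417
After a second stylistic marker='present': P(author P) = 0.25·0.3417 / (0.25·0.3417 + 0.85·0.6583) ≈ 0.1324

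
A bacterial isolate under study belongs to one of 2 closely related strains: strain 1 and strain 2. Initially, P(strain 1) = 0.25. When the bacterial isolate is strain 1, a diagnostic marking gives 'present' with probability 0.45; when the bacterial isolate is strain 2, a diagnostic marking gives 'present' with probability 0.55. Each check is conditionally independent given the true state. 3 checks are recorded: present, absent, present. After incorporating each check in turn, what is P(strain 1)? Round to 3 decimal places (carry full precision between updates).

0.214

Each posterior becomes the prior for the next update.
After 'present': P(strain 1) = 0.45·0.2500 / (0.45·0.2500 + 0.55·0.7500) ≈ 0.2143
After 'absent': P(strain 1) = 0.55·0.2143 / (0.55·0.2143 + 0.45·0.7857) ≈ 0.2500
After 'present': P(strain 1) = 0.45·0.2500 / (0.45·0.2500 + 0.55·0.7500) ≈ 0.2143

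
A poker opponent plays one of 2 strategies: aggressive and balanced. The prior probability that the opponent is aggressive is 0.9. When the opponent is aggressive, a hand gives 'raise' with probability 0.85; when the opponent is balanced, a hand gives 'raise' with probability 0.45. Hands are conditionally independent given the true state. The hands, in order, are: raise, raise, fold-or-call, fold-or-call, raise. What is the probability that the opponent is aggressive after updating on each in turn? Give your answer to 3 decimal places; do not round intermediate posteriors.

Apply Bayes' rule sequentially, carrying P(aggressive) forward.
After 'raise': P(aggressive) = 0.85·0.9000 / (0.85·0.9000 + 0.45·0.1000) ≈ 0.9444
After 'raise': P(aggressive) = 0.85·0.9444 / (0.85·0.9444 + 0.45·0.0556) ≈ 0.9698
After 'fold-or-call': P(aggressive) = 0.15·0.9698 / (0.15·0.9698 + 0.55·0.0302) ≈ 0.8975
After 'fold-or-call': P(aggressive) = 0.15·0.8975 / (0.15·0.8975 + 0.55·0.1025) ≈ 0.7049
After 'raise': P(aggressive) = 0.85·0.7049 / (0.85·0.7049 + 0.45·0.2951) ≈ 0.8186

0.819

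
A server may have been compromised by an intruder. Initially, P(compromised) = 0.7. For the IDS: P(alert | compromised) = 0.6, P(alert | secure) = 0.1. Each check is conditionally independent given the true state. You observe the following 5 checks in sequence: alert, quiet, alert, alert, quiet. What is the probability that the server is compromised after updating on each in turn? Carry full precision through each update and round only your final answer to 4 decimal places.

Each posterior becomes the prior for the next update.
After 'alert': P(compromised) = 0.6·0.7000 / (0.6·0.7000 + 0.1·0.3000) ≈ 0.9333
After 'quiet': P(compromised) = 0.4·0.9333 / (0.4·0.9333 + 0.9·0.0667) ≈ 0.8615
After 'alert': P(compromised) = 0.6·0.8615 / (0.6·0.8615 + 0.1·0.1385) ≈ 0.9739
After 'alert': P(compromised) = 0.6·0.9739 / (0.6·0.9739 + 0.1·0.0261) ≈ 0.9956
After 'quiet': P(compromised) = 0.4·0.9956 / (0.4·0.9956 + 0.9·0.0044) ≈ 0.9901

0.9901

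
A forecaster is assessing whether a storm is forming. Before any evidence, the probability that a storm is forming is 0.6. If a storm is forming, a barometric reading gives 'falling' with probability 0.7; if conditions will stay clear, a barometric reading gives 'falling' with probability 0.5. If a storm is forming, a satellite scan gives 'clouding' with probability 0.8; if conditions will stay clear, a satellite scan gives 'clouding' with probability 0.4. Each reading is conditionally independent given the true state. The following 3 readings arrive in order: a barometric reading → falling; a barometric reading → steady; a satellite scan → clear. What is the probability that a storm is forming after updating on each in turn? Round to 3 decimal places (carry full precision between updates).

0.296

After a barometric reading='falling': P(storm) = 0.7·0.6000 / (0.7·0.6000 + 0.5·0.4000) ≈ 0.6774
After a barometric reading='steady': P(storm) = 0.3·0.6774 / (0.3·0.6774 + 0.5·0.3226) ≈ 0.5575
After a satellite scan='clear': P(storm) = 0.2·0.5575 / (0.2·0.5575 + 0.6·0.4425) ≈ 0.2958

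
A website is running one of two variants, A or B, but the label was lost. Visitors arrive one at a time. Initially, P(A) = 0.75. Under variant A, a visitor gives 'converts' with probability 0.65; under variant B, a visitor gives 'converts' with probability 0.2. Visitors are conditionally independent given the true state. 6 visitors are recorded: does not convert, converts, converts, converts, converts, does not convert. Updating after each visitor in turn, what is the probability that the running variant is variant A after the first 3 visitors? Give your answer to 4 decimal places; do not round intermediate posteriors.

After 'does not convert': P(A) = 0.35·0.7500 / (0.35·0.7500 + 0.8·0.2500) ≈ 0.5676
After 'converts': P(A) = 0.65·0.5676 / (0.65·0.5676 + 0.2·0.4324) ≈ 0.8101
After 'converts': P(A) = 0.65·0.8101 / (0.65·0.8101 + 0.2·0.1899) ≈ 0.9327

0.9327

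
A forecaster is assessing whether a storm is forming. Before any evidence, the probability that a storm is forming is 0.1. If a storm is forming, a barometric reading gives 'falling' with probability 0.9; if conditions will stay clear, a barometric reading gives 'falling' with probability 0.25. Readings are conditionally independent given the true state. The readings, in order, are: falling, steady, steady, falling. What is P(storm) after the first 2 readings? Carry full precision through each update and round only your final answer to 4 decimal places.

0.0506

Each posterior becomes the prior for the next update.
After 'falling': P(storm) = 0.9·0.1000 / (0.9·0.1000 + 0.25·0.9000) ≈ 0.2857
After 'steady': P(storm) = 0.1·0.2857 / (0.1·0.2857 + 0.75·0.7143) ≈ 0.0506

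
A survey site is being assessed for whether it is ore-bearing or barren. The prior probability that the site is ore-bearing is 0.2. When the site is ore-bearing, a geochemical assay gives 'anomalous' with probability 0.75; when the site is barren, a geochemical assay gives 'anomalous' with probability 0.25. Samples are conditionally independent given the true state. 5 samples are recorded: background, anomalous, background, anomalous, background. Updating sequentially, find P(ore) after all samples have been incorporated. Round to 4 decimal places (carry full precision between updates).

0.0769

After 'background': P(ore) = 0.25·0.2000 / (0.25·0.2000 + 0.75·0.8000) ≈ 0.0769
After 'anomalous': P(ore) = 0.75·0.0769 / (0.75·0.0769 + 0.25·0.9231) ≈ 0.2000
After 'background': P(ore) = 0.25·0.2000 / (0.25·0.2000 + 0.75·0.8000) ≈ 0.0769
After 'anomalous': P(ore) = 0.75·0.0769 / (0.75·0.0769 + 0.25·0.9231) ≈ 0.2000
After 'background': P(ore) = 0.25·0.2000 / (0.25·0.2000 + 0.75·0.8000) ≈ 0.0769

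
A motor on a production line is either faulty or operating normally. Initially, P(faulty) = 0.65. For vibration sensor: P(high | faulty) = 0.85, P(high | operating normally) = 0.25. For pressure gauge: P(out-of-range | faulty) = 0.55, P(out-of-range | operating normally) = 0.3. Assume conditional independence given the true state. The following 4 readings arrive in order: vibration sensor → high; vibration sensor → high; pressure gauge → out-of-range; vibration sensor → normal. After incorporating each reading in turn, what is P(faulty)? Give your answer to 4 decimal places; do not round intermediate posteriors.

0.8873

After vibration sensor='high': P(faulty) = 0.85·0.6500 / (0.85·0.6500 + 0.25·0.3500) ≈ 0.8633
After vibration sensor='high': P(faulty) = 0.85·0.8633 / (0.85·0.8633 + 0.25·0.1367) ≈ 0.9555
After pressure gauge='out-of-range': P(faulty) = 0.55·0.9555 / (0.55·0.9555 + 0.3·0.0445) ≈ 0.9752
After vibration sensor='normal': P(faulty) = 0.15·0.9752 / (0.15·0.9752 + 0.75·0.0248) ≈ 0.8873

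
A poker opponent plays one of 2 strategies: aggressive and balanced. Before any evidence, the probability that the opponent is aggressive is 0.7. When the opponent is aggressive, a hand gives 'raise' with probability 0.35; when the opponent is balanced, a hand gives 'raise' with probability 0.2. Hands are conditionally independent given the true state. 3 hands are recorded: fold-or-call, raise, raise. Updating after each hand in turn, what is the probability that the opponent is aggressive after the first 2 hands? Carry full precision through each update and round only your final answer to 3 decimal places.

0.768

Each posterior becomes the prior for the next update.
After 'fold-or-call': P(aggressive) = 0.65·0.7000 / (0.65·0.7000 + 0.8·0.3000) ≈ 0.6547
After 'raise': P(aggressive) = 0.35·0.6547 / (0.35·0.6547 + 0.2·0.3453) ≈ 0.7684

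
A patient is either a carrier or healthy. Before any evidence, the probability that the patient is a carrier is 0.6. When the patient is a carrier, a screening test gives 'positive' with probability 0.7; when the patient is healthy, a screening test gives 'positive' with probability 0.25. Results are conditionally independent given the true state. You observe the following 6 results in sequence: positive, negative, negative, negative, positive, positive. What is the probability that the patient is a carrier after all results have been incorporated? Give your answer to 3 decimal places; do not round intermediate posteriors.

0.678

After 'positive': P(carrier) = 0.7·0.6000 / (0.7·0.6000 + 0.25·0.4000) ≈ 0.8077
After 'negative': P(carrier) = 0.3·0.8077 / (0.3·0.8077 + 0.75·0.1923) ≈ 0.6269
After 'negative': P(carrier) = 0.3·0.6269 / (0.3·0.6269 + 0.75·0.3731) ≈ 0.4019
After 'negative': P(carrier) = 0.3·0.4019 / (0.3·0.4019 + 0.75·0.5981) ≈ 0.2119
After 'positive': P(carrier) = 0.7·0.2119 / (0.7·0.2119 + 0.25·0.7881) ≈ 0.4294
After 'positive': P(carrier) = 0.7·0.4294 / (0.7·0.4294 + 0.25·0.5706) ≈ 0.6782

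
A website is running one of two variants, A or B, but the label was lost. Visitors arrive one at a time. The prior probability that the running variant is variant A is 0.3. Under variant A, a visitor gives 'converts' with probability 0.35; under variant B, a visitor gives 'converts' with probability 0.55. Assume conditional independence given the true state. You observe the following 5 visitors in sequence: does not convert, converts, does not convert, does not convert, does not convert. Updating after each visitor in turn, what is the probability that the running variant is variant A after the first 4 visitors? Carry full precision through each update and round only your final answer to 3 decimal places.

0.451

After 'does not convert': P(A) = 0.65·0.3000 / (0.65·0.3000 + 0.45·0.7000) ≈ 0.3824
After 'converts': P(A) = 0.35·0.3824 / (0.35·0.3824 + 0.55·0.6176) ≈ 0.2826
After 'does not convert': P(A) = 0.65·0.2826 / (0.65·0.2826 + 0.45·0.7174) ≈ 0.3627
After 'does not convert': P(A) = 0.65·0.3627 / (0.65·0.3627 + 0.45·0.6373) ≈ 0.4511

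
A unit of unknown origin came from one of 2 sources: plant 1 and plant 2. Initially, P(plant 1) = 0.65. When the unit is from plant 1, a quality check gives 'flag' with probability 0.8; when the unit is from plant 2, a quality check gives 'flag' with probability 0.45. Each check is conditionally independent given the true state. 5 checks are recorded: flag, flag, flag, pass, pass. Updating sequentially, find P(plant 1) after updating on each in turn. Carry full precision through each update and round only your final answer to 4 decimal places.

After 'flag': P(plant 1) = 0.8·0.6500 / (0.8·0.6500 + 0.45·0.3500) ≈ 0.7675
After 'flag': P(plant 1) = 0.8·0.7675 / (0.8·0.7675 + 0.45·0.2325) ≈ 0.8544
After 'flag': P(plant 1) = 0.8·0.8544 / (0.8·0.8544 + 0.45·0.1456) ≈ 0.9125
After 'pass': P(plant 1) = 0.2·0.9125 / (0.2·0.9125 + 0.55·0.0875) ≈ 0.7914
After 'pass': P(plant 1) = 0.2·0.7914 / (0.2·0.7914 + 0.55·0.2086) ≈ 0.5798

0.5798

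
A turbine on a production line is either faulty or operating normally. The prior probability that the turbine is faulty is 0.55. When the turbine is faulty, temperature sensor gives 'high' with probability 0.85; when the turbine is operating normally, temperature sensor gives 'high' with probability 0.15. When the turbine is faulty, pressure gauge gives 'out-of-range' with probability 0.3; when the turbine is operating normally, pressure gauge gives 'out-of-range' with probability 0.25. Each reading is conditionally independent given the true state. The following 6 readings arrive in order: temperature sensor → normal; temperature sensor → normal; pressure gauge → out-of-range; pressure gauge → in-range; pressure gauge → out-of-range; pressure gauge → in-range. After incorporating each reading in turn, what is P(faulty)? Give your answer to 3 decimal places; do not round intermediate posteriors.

0.046

After temperature sensor='normal': P(faulty) = 0.15·0.5500 / (0.15·0.5500 + 0.85·0.4500) ≈ 0.1774
After temperature sensor='normal': P(faulty) = 0.15·0.1774 / (0.15·0.1774 + 0.85·0.8226) ≈ 0.0367
After pressure gauge='out-of-range': P(faulty) = 0.3·0.0367 / (0.3·0.0367 + 0.25·0.9633) ≈ 0.0437
After pressure gauge='in-range': P(faulty) = 0.7·0.0437 / (0.7·0.0437 + 0.75·0.9563) ≈ 0.0409
After pressure gauge='out-of-range': P(faulty) = 0.3·0.0409 / (0.3·0.0409 + 0.25·0.9591) ≈ 0.0487
After pressure gauge='in-range': P(faulty) = 0.7·0.0487 / (0.7·0.0487 + 0.75·0.9513) ≈ 0.0456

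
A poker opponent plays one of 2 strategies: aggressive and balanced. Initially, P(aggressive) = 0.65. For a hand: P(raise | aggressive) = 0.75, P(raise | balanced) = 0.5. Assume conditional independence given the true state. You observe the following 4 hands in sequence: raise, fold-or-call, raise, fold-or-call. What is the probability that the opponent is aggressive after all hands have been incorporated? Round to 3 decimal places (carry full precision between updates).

0.511

After 'raise': P(aggressive) = 0.75·0.6500 / (0.75·0.6500 + 0.5·0.3500) ≈ 0.7358
After 'fold-or-call': P(aggressive) = 0.25·0.7358 / (0.25·0.7358 + 0.5·0.2642) ≈ 0.5821
After 'raise': P(aggressive) = 0.75·0.5821 / (0.75·0.5821 + 0.5·0.4179) ≈ 0.6763
After 'fold-or-call': P(aggressive) = 0.25·0.6763 / (0.25·0.6763 + 0.5·0.3237) ≈ 0.5109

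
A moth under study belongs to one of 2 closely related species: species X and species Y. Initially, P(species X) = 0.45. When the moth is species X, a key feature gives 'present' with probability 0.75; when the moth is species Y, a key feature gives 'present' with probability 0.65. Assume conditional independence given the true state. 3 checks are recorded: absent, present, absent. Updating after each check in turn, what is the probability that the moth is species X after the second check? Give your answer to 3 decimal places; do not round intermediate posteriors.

0.403

Apply Bayes' rule sequentially, carrying P(species X) forward.
After 'absent': P(species X) = 0.25·0.4500 / (0.25·0.4500 + 0.35·0.5500) ≈ 0.3689
After 'present': P(species X) = 0.75·0.3689 / (0.75·0.3689 + 0.65·0.6311) ≈ 0.4027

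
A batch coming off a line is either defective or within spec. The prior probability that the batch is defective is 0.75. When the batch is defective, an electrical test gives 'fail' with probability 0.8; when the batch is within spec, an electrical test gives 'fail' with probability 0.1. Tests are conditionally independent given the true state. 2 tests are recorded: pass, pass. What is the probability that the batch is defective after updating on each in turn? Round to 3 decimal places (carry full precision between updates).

After 'pass': P(defective) = 0.2·0.7500 / (0.2·0.7500 + 0.9·0.2500) ≈ 0.4000
After 'pass': P(defective) = 0.2·0.4000 / (0.2·0.4000 + 0.9·0.6000) ≈ 0.1290

0.129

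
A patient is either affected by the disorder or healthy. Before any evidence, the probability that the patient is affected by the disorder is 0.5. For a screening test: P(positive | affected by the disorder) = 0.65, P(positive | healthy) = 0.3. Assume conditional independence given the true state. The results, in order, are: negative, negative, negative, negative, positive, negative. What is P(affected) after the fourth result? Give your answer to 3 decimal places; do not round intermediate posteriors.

0.059

After 'negative': P(affected) = 0.35·0.5000 / (0.35·0.5000 + 0.7·0.5000) ≈ 0.3333
After 'negative': P(affected) = 0.35·0.3333 / (0.35·0.3333 + 0.7·0.6667) ≈ 0.2000
After 'negative': P(affected) = 0.35·0.2000 / (0.35·0.2000 + 0.7·0.8000) ≈ 0.1111
After 'negative': P(affected) = 0.35·0.1111 / (0.35·0.1111 + 0.7·0.8889) ≈ 0.0588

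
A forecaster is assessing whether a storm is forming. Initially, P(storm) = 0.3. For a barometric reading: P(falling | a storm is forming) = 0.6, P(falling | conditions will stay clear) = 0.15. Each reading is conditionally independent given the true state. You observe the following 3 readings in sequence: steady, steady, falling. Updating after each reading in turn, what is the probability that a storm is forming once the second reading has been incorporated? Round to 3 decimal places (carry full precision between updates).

After 'steady': P(storm) = 0.4·0.3000 / (0.4·0.3000 + 0.85·0.7000) ≈ 0.1678
After 'steady': P(storm) = 0.4·0.1678 / (0.4·0.1678 + 0.85·0.8322) ≈ 0.0867

0.087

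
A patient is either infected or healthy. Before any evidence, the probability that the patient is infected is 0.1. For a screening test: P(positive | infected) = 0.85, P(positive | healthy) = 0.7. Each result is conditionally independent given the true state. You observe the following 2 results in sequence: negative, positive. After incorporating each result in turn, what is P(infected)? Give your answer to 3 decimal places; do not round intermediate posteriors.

After 'negative': P(infected) = 0.15·0.1000 / (0.15·0.1000 + 0.3·0.9000) ≈ 0.0526
After 'positive': P(infected) = 0.85·0.0526 / (0.85·0.0526 + 0.7·0.9474) ≈ 0.0632

0.063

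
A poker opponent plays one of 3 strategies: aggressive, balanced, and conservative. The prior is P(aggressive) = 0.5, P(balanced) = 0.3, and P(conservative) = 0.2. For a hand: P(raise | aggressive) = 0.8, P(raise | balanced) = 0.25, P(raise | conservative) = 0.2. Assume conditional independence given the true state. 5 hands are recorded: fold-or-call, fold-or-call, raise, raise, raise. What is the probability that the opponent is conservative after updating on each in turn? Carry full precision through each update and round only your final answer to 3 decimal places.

After 'fold-or-call': normaliser = 0.2·0.5000 + 0.75·0.3000 + 0.8·0.2000; P(aggressive) ≈ 0.2062, P(balanced) ≈ 0.4639, P(conservative) ≈ 0.3299
After 'fold-or-call': normaliser = 0.2·0.2062 + 0.75·0.4639 + 0.8·0.3299; P(aggressive) ≈ 0.0631, P(balanced) ≈ 0.5328, P(conservative) ≈ 0.4041
After 'raise': normaliser = 0.8·0.0631 + 0.25·0.5328 + 0.2·0.4041; P(aggressive) ≈ 0.1910, P(balanced) ≈ 0.5035, P(conservative) ≈ 0.3055
After 'raise': normaliser = 0.8·0.1910 + 0.25·0.5035 + 0.2·0.3055; P(aggressive) ≈ 0.4496, P(balanced) ≈ 0.3705, P(conservative) ≈ 0.1799
After 'raise': normaliser = 0.8·0.4496 + 0.25·0.3705 + 0.2·0.1799; P(aggressive) ≈ 0.7367, P(balanced) ≈ 0.1897, P(conservative) ≈ 0.0737

0.074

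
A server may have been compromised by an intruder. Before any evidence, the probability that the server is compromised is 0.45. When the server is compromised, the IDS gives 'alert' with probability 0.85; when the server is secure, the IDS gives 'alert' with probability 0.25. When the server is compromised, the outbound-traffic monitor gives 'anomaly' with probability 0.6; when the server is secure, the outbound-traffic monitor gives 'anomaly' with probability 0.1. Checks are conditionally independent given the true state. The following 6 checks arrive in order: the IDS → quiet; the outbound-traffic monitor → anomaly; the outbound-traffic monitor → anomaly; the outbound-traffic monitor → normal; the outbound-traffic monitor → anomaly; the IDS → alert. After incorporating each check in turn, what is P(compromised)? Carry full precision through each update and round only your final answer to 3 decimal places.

0.982

Apply Bayes' rule sequentially, carrying P(compromised) forward.
After the IDS='quiet': P(compromised) = 0.15·0.4500 / (0.15·0.4500 + 0.75·0.5500) ≈ 0.1406
After the outbound-traffic monitor='anomaly': P(compromised) = 0.6·0.1406 / (0.6·0.1406 + 0.1·0.8594) ≈ 0.4954
After the outbound-traffic monitor='anomaly': P(compromised) = 0.6·0.4954 / (0.6·0.4954 + 0.1·0.5046) ≈ 0.8549
After the outbound-traffic monitor='normal': P(compromised) = 0.4·0.8549 / (0.4·0.8549 + 0.9·0.1451) ≈ 0.7236
After the outbound-traffic monitor='anomaly': P(compromised) = 0.6·0.7236 / (0.6·0.7236 + 0.1·0.2764) ≈ 0.9402
After the IDS='alert': P(compromised) = 0.85·0.9402 / (0.85·0.9402 + 0.25·0.0598) ≈ 0.9816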